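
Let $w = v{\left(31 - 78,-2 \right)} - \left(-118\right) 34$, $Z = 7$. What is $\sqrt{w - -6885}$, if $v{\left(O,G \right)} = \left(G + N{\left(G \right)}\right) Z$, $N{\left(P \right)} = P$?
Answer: $\sqrt{10869} \approx 104.25$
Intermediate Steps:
$v{\left(O,G \right)} = 14 G$ ($v{\left(O,G \right)} = \left(G + G\right) 7 = 2 G 7 = 14 G$)
$w = 3984$ ($w = 14 \left(-2\right) - \left(-118\right) 34 = -28 - -4012 = -28 + 4012 = 3984$)
$\sqrt{w - -6885} = \sqrt{3984 - -6885} = \sqrt{3984 + 6885} = \sqrt{10869}$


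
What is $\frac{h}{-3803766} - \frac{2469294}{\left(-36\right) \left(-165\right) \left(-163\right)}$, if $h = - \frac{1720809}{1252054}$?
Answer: $\frac{108889488907809287}{42695995703038260} \approx 2.5503$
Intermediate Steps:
$h = - \frac{1720809}{1252054}$ ($h = \left(-1720809\right) \frac{1}{1252054} = - \frac{1720809}{1252054} \approx -1.3744$)
$\frac{h}{-3803766} - \frac{2469294}{\left(-36\right) \left(-165\right) \left(-163\right)} = - \frac{1720809}{1252054 \left(-3803766\right)} - \frac{2469294}{\left(-36\right) \left(-165\right) \left(-163\right)} = \left(- \frac{1720809}{1252054}\right) \left(- \frac{1}{3803766}\right) - \frac{2469294}{5940 \left(-163\right)} = \frac{573603}{1587506811788} - \frac{2469294}{-968220} = \frac{573603}{1587506811788} - - \frac{137183}{53790} = \frac{573603}{1587506811788} + \frac{137183}{53790} = \frac{108889488907809287}{42695995703038260}$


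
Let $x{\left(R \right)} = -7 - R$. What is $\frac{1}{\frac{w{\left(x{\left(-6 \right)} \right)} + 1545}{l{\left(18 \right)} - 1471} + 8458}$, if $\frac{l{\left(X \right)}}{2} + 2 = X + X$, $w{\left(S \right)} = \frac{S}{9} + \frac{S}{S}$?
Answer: $\frac{12627}{106785253} \approx 0.00011825$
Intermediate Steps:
$w{\left(S \right)} = 1 + \frac{S}{9}$ ($w{\left(S \right)} = S \frac{1}{9} + 1 = \frac{S}{9} + 1 = 1 + \frac{S}{9}$)
$l{\left(X \right)} = -4 + 4 X$ ($l{\left(X \right)} = -4 + 2 \left(X + X\right) = -4 + 2 \cdot 2 X = -4 + 4 X$)
$\frac{1}{\frac{w{\left(x{\left(-6 \right)} \right)} + 1545}{l{\left(18 \right)} - 1471} + 8458} = \frac{1}{\frac{\left(1 + \frac{-7 - -6}{9}\right) + 1545}{\left(-4 + 4 \cdot 18\right) - 1471} + 8458} = \frac{1}{\frac{\left(1 + \frac{-7 + 6}{9}\right) + 1545}{\left(-4 + 72\right) - 1471} + 8458} = \frac{1}{\frac{\left(1 + \frac{1}{9} \left(-1\right)\right) + 1545}{68 - 1471} + 8458} = \frac{1}{\frac{\left(1 - \frac{1}{9}\right) + 1545}{-1403} + 8458} = \frac{1}{\left(\frac{8}{9} + 1545\right) \left(- \frac{1}{1403}\right) + 8458} = \frac{1}{\frac{13913}{9} \left(- \frac{1}{1403}\right) + 8458} = \frac{1}{- \frac{13913}{12627} + 8458} = \frac{1}{\frac{106785253}{12627}} = \frac{12627}{106785253}$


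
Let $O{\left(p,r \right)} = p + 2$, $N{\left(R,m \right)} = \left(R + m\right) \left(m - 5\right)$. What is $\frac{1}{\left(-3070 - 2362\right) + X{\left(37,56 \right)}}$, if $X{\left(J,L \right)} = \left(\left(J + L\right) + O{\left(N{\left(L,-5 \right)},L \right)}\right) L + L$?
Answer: $- \frac{1}{28616} \approx -3.4945 \cdot 10^{-5}$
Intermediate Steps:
$N{\left(R,m \right)} = \left(-5 + m\right) \left(R + m\right)$ ($N{\left(R,m \right)} = \left(R + m\right) \left(-5 + m\right) = \left(-5 + m\right) \left(R + m\right)$)
$O{\left(p,r \right)} = 2 + p$
$X{\left(J,L \right)} = L + L \left(52 + J - 9 L\right)$ ($X{\left(J,L \right)} = \left(\left(J + L\right) - \left(-52 + 5 L - L \left(-5\right)\right)\right) L + L = \left(\left(J + L\right) + \left(2 + \left(25 - 5 L + 25 - 5 L\right)\right)\right) L + L = \left(\left(J + L\right) + \left(2 - \left(-50 + 10 L\right)\right)\right) L + L = \left(\left(J + L\right) - \left(-52 + 10 L\right)\right) L + L = \left(52 + J - 9 L\right) L + L = L \left(52 + J - 9 L\right) + L = L + L \left(52 + J - 9 L\right)$)
$\frac{1}{\left(-3070 - 2362\right) + X{\left(37,56 \right)}} = \frac{1}{\left(-3070 - 2362\right) + 56 \left(53 + 37 - 504\right)} = \frac{1}{-5432 + 56 \left(-414\right)} = \frac{1}{-5432 - 23184} = \frac{1}{-28616} = - \frac{1}{28616}$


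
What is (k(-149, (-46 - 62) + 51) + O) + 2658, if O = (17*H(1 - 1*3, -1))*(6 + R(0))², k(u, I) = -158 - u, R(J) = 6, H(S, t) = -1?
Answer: 201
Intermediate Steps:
O = -2448 (O = (17*(-1))*(6 + 6)² = -17*12² = -17*144 = -2448)
(k(-149, (-46 - 62) + 51) + O) + 2658 = ((-158 - 1*(-149)) - 2448) + 2658 = ((-158 + 149) - 2448) + 2658 = (-9 - 2448) + 2658 = -2457 + 2658 = 201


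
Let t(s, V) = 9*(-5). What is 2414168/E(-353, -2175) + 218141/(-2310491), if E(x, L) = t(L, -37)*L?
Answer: 5556562886113/226139306625 ≈ 24.571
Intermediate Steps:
t(s, V) = -45
E(x, L) = -45*L
2414168/E(-353, -2175) + 218141/(-2310491) = 2414168/((-45*(-2175))) + 218141/(-2310491) = 2414168/97875 + 218141*(-1/2310491) = 2414168*(1/97875) - 218141/2310491 = 2414168/97875 - 218141/2310491 = 5556562886113/226139306625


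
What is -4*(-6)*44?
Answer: 1056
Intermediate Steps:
-4*(-6)*44 = 24*44 = 1056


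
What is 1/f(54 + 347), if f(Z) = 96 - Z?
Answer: -1/305 ≈ -0.0032787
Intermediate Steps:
1/f(54 + 347) = 1/(96 - (54 + 347)) = 1/(96 - 1*401) = 1/(96 - 401) = 1/(-305) = -1/305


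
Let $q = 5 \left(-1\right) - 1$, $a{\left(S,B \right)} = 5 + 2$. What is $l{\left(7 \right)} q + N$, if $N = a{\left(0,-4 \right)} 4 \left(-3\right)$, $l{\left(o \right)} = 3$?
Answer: $-102$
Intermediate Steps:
$a{\left(S,B \right)} = 7$
$q = -6$ ($q = -5 - 1 = -6$)
$N = -84$ ($N = 7 \cdot 4 \left(-3\right) = 28 \left(-3\right) = -84$)
$l{\left(7 \right)} q + N = 3 \left(-6\right) - 84 = -18 - 84 = -102$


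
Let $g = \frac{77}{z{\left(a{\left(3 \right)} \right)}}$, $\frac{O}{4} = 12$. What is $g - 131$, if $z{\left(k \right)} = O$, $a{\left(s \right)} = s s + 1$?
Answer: $- \frac{6211}{48} \approx -129.4$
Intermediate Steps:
$a{\left(s \right)} = 1 + s^{2}$ ($a{\left(s \right)} = s^{2} + 1 = 1 + s^{2}$)
$O = 48$ ($O = 4 \cdot 12 = 48$)
$z{\left(k \right)} = 48$
$g = \frac{77}{48} \approx 1.6042$
$g - 131 = \frac{77}{48} - 131 = - \frac{6211}{48}$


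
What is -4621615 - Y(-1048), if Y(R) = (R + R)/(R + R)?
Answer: -4621616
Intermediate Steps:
Y(R) = 1 (Y(R) = (2*R)/((2*R)) = (2*R)*(1/(2*R)) = 1)
-4621615 - Y(-1048) = -4621615 - 1*1 = -4621615 - 1 = -4621616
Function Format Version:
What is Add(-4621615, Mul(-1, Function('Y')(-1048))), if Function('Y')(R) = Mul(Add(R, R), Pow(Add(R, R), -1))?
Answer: -4621616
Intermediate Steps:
Function('Y')(R) = 1 (Function('Y')(R) = Mul(Mul(2, R), Pow(Mul(2, R), -1)) = Mul(Mul(2, R), Mul(Rational(1, 2), Pow(R, -1))) = 1)
Add(-4621615, Mul(-1, Function('Y')(-1048))) = Add(-4621615, Mul(-1, 1)) = Add(-4621615, -1) = -4621616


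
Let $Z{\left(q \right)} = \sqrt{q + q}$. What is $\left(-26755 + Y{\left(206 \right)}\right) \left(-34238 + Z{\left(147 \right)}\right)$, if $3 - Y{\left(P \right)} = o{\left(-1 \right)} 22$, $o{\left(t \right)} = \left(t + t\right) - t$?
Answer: $915181740 - 187110 \sqrt{6} \approx 9.1472 \cdot 10^{8}$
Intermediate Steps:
$o{\left(t \right)} = t$ ($o{\left(t \right)} = 2 t - t = t$)
$Z{\left(q \right)} = \sqrt{2} \sqrt{q}$ ($Z{\left(q \right)} = \sqrt{2 q} = \sqrt{2} \sqrt{q}$)
$Y{\left(P \right)} = 25$ ($Y{\left(P \right)} = 3 - \left(-1\right) 22 = 3 - -22 = 3 + 22 = 25$)
$\left(-26755 + Y{\left(206 \right)}\right) \left(-34238 + Z{\left(147 \right)}\right) = \left(-26755 + 25\right) \left(-34238 + \sqrt{2} \sqrt{147}\right) = - 26730 \left(-34238 + \sqrt{2} \cdot 7 \sqrt{3}\right) = - 26730 \left(-34238 + 7 \sqrt{6}\right) = 915181740 - 187110 \sqrt{6}$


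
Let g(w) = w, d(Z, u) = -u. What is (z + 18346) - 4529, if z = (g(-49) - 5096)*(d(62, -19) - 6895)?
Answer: 35390837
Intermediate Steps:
z = 35377020 (z = (-49 - 5096)*(-1*(-19) - 6895) = -5145*(19 - 6895) = -5145*(-6876) = 35377020)
(z + 18346) - 4529 = (35377020 + 18346) - 4529 = 35395366 - 4529 = 35390837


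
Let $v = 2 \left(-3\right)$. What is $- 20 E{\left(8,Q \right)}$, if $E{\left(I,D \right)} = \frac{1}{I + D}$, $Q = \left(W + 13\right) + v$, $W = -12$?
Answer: $- \frac{20}{3} \approx -6.6667$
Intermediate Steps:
$v = -6$
$Q = -5$ ($Q = \left(-12 + 13\right) - 6 = 1 - 6 = -5$)
$E{\left(I,D \right)} = \frac{1}{D + I}$
$- 20 E{\left(8,Q \right)} = - \frac{20}{-5 + 8} = - \frac{20}{3}$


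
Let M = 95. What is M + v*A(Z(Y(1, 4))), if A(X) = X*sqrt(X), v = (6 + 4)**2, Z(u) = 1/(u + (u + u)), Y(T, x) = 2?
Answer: 95 + 25*sqrt(6)/9 ≈ 101.80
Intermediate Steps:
Z(u) = 1/(3*u) (Z(u) = 1/(u + 2*u) = 1/(3*u))
v = 100 (v = 10**2 = 100)
A(X) = X**(3/2)
M + v*A(Z(Y(1, 4))) = 95 + 100*((1/3)/2)**(3/2) = 95 + 100*((1/3)*(1/2))**(3/2) = 95 + 100*(1/6)**(3/2) = 95 + 100*(sqrt(6)/36) = 95 + 25*sqrt(6)/9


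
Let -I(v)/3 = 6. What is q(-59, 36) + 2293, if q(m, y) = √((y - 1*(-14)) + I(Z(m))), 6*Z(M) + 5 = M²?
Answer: 2293 + 4*√2 ≈ 2298.7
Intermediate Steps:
Z(M) = -⅚ + M²/6
I(v) = -18 (I(v) = -3*6 = -18)
q(m, y) = √(-4 + y) (q(m, y) = √((y - 1*(-14)) - 18) = √((y + 14) - 18) = √((14 + y) - 18) = √(-4 + y))
q(-59, 36) + 2293 = √(-4 + 36) + 2293 = √32 + 2293 = 4*√2 + 2293 = 2293 + 4*√2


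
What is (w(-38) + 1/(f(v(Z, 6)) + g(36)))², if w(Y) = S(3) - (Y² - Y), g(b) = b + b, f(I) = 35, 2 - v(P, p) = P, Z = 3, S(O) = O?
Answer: 25043695504/11449 ≈ 2.1874e+6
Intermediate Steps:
v(P, p) = 2 - P
g(b) = 2*b
w(Y) = 3 + Y - Y² (w(Y) = 3 - (Y² - Y) = 3 + (Y - Y²) = 3 + Y - Y²)
(w(-38) + 1/(f(v(Z, 6)) + g(36)))² = ((3 - 38 - 1*(-38)²) + 1/(35 + 2*36))² = ((3 - 38 - 1*1444) + 1/(35 + 72))² = ((3 - 38 - 1444) + 1/107)² = (-1479 + 1/107)² = (-158252/107)² = 25043695504/11449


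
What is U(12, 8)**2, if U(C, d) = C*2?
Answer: 576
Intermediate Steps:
U(C, d) = 2*C
U(12, 8)**2 = (2*12)**2 = 24**2 = 576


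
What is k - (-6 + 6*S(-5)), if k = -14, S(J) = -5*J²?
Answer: 742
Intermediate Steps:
k - (-6 + 6*S(-5)) = -14 - (-6 + 6*(-5*(-5)²)) = -14 - (-6 + 6*(-5*25)) = -14 - (-6 + 6*(-125)) = -14 - (-6 - 750) = -14 - 1*(-756) = -14 + 756 = 742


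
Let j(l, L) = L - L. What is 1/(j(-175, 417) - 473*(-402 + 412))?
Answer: -1/4730 ≈ -0.00021142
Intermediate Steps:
j(l, L) = 0
1/(j(-175, 417) - 473*(-402 + 412)) = 1/(0 - 473*(-402 + 412)) = 1/(0 - 473*10) = 1/(0 - 4730) = 1/(-4730) = -1/4730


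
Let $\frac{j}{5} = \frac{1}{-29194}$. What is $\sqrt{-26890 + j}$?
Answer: $\frac{3 i \sqrt{2546452050890}}{29194} \approx 163.98 i$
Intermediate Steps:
$j = - \frac{5}{29194}$ ($j = \frac{5}{-29194} = 5 \left(- \frac{1}{29194}\right) = - \frac{5}{29194} \approx -0.00017127$)
$\sqrt{-26890 + j} = \sqrt{-26890 - \frac{5}{29194}} = \sqrt{- \frac{785026665}{29194}} = \frac{3 i \sqrt{2546452050890}}{29194}$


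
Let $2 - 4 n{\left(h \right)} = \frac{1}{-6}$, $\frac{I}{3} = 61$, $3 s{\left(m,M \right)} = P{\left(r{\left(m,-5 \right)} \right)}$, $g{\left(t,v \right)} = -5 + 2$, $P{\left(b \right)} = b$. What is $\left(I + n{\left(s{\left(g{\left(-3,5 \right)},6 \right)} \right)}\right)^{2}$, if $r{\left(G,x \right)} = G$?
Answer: $\frac{19404025}{576} \approx 33688.0$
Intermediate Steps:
$g{\left(t,v \right)} = -3$
$s{\left(m,M \right)} = \frac{m}{3}$
$I = 183$ ($I = 3 \cdot 61 = 183$)
$n{\left(h \right)} = \frac{13}{24}$ ($n{\left(h \right)} = \frac{1}{2} - \frac{1}{4 \left(-6\right)} = \frac{1}{2} - - \frac{1}{24} = \frac{1}{2} + \frac{1}{24} = \frac{13}{24}$)
$\left(I + n{\left(s{\left(g{\left(-3,5 \right)},6 \right)} \right)}\right)^{2} = \left(183 + \frac{13}{24}\right)^{2} = \left(\frac{4405}{24}\right)^{2} = \frac{19404025}{576}$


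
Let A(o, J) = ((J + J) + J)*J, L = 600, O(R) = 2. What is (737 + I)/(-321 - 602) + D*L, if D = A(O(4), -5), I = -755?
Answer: 41535018/923 ≈ 45000.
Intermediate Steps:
A(o, J) = 3*J**2 (A(o, J) = (2*J + J)*J = (3*J)*J = 3*J**2)
D = 75 (D = 3*(-5)**2 = 3*25 = 75)
(737 + I)/(-321 - 602) + D*L = (737 - 755)/(-321 - 602) + 75*600 = -18/(-923) + 45000 = -18*(-1/923) + 45000 = 18/923 + 45000 = 41535018/923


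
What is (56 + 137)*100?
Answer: 19300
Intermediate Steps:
(56 + 137)*100 = 193*100 = 19300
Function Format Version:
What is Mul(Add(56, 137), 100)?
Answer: 19300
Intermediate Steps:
Mul(Add(56, 137), 100) = Mul(193, 100) = 19300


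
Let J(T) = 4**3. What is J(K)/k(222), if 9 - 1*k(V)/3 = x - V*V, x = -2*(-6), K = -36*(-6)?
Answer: 64/147843 ≈ 0.00043289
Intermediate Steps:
K = 216
x = 12
J(T) = 64
k(V) = -9 + 3*V**2 (k(V) = 27 - 3*(12 - V*V) = 27 - 3*(12 - V**2) = 27 + (-36 + 3*V**2) = -9 + 3*V**2)
J(K)/k(222) = 64/(-9 + 3*222**2) = 64/(-9 + 3*49284) = 64/(-9 + 147852) = 64/147843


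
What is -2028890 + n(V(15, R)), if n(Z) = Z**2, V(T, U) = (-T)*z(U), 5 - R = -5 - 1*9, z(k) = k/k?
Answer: -2028665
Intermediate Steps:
z(k) = 1
R = 19 (R = 5 - (-5 - 1*9) = 5 - (-5 - 9) = 5 - 1*(-14) = 5 + 14 = 19)
V(T, U) = -T (V(T, U) = -T*1 = -T)
-2028890 + n(V(15, R)) = -2028890 + (-1*15)**2 = -2028890 + (-15)**2 = -2028890 + 225 = -2028665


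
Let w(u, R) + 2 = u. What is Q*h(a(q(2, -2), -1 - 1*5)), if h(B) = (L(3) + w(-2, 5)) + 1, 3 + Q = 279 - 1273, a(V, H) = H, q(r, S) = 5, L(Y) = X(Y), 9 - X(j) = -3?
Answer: -8973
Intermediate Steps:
X(j) = 12 (X(j) = 9 - 1*(-3) = 9 + 3 = 12)
L(Y) = 12
w(u, R) = -2 + u
Q = -997 (Q = -3 + (279 - 1273) = -3 - 994 = -997)
h(B) = 9 (h(B) = (12 + (-2 - 2)) + 1 = (12 - 4) + 1 = 8 + 1 = 9)
Q*h(a(q(2, -2), -1 - 1*5)) = -997*9 = -8973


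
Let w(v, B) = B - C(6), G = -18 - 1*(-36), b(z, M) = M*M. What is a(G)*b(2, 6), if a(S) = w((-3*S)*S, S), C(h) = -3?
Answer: 756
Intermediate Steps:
b(z, M) = M**2
G = 18 (G = -18 + 36 = 18)
w(v, B) = 3 + B (w(v, B) = B - 1*(-3) = B + 3 = 3 + B)
a(S) = 3 + S
a(G)*b(2, 6) = (3 + 18)*6**2 = 21*36 = 756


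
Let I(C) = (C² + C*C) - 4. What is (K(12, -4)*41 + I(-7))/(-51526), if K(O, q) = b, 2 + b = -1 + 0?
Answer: 29/51526 ≈ 0.00056282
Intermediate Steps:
b = -3 (b = -2 + (-1 + 0) = -2 - 1 = -3)
K(O, q) = -3
I(C) = -4 + 2*C² (I(C) = (C² + C²) - 4 = 2*C² - 4 = -4 + 2*C²)
(K(12, -4)*41 + I(-7))/(-51526) = (-3*41 + (-4 + 2*(-7)²))/(-51526) = (-123 + (-4 + 2*49))*(-1/51526) = (-123 + (-4 + 98))*(-1/51526) = (-123 + 94)*(-1/51526) = -29*(-1/51526) = 29/51526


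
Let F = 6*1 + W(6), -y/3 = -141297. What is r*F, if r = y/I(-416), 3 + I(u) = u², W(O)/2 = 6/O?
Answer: 3391128/173053 ≈ 19.596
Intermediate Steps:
y = 423891 (y = -3*(-141297) = 423891)
W(O) = 12/O (W(O) = 2*(6/O) = 12/O)
I(u) = -3 + u²
F = 8 (F = 6*1 + 12/6 = 6 + 12*(⅙) = 6 + 2 = 8)
r = 423891/173053 (r = 423891/(-3 + (-416)²) = 423891/(-3 + 173056) = 423891/173053 ≈ 2.4495)
r*F = (423891/173053)*8 = 3391128/173053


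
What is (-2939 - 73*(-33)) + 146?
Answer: -384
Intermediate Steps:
(-2939 - 73*(-33)) + 146 = (-2939 + 2409) + 146 = -530 + 146 = -384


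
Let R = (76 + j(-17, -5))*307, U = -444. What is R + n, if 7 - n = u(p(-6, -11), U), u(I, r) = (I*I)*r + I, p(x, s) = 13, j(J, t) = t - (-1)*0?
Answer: 96827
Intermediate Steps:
j(J, t) = t (j(J, t) = t - 1*0 = t + 0 = t)
u(I, r) = I + r*I² (u(I, r) = I²*r + I = r*I² + I = I + r*I²)
R = 21797 (R = (76 - 5)*307 = 71*307 = 21797)
n = 75030 (n = 7 - 13*(1 + 13*(-444)) = 7 - 13*(1 - 5772) = 7 - 13*(-5771) = 7 - 1*(-75023) = 7 + 75023 = 75030)
R + n = 21797 + 75030 = 96827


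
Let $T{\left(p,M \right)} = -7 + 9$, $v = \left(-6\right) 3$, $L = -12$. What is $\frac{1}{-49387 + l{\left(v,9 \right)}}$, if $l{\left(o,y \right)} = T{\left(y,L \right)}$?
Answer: $- \frac{1}{49385} \approx -2.0249 \cdot 10^{-5}$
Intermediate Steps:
$v = -18$
$T{\left(p,M \right)} = 2$
$l{\left(o,y \right)} = 2$
$\frac{1}{-49387 + l{\left(v,9 \right)}} = \frac{1}{-49387 + 2} = \frac{1}{-49385} = - \frac{1}{49385}$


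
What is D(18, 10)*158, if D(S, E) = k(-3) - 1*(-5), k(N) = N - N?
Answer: 790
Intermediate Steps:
k(N) = 0
D(S, E) = 5 (D(S, E) = 0 - 1*(-5) = 0 + 5 = 5)
D(18, 10)*158 = 5*158 = 790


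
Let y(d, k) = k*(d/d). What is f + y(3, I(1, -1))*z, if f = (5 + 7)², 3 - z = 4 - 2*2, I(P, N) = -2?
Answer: 138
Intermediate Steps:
z = 3 (z = 3 - (4 - 2*2) = 3 - (4 - 4) = 3 - 1*0 = 3 + 0 = 3)
y(d, k) = k (y(d, k) = k*1 = k)
f = 144 (f = 12² = 144)
f + y(3, I(1, -1))*z = 144 - 2*3 = 144 - 6 = 138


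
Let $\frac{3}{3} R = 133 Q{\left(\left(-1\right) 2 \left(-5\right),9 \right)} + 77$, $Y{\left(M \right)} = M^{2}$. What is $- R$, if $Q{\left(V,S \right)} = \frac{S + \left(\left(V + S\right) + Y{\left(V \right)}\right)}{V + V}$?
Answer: $- \frac{4641}{5} \approx -928.2$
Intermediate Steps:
$Q{\left(V,S \right)} = \frac{V + V^{2} + 2 S}{2 V}$ ($Q{\left(V,S \right)} = \frac{S + \left(\left(V + S\right) + V^{2}\right)}{V + V} = \frac{S + \left(\left(S + V\right) + V^{2}\right)}{2 V} = \left(S + \left(S + V + V^{2}\right)\right) \frac{1}{2 V} = \left(V + V^{2} + 2 S\right) \frac{1}{2 V} = \frac{V + V^{2} + 2 S}{2 V}$)
$R = \frac{4641}{5}$ ($R = 133 \left(\frac{1}{2} + \frac{\left(-1\right) 2 \left(-5\right)}{2} + \frac{9}{\left(-1\right) 2 \left(-5\right)}\right) + 77 = 133 \left(\frac{1}{2} + \frac{\left(-2\right) \left(-5\right)}{2} + \frac{9}{\left(-2\right) \left(-5\right)}\right) + 77 = 133 \left(\frac{1}{2} + \frac{1}{2} \cdot 10 + \frac{9}{10}\right) + 77 = 133 \left(\frac{1}{2} + 5 + 9 \cdot \frac{1}{10}\right) + 77 = 133 \left(\frac{1}{2} + 5 + \frac{9}{10}\right) + 77 = 133 \cdot \frac{32}{5} + 77 = \frac{4256}{5} + 77 = \frac{4641}{5} \approx 928.2$)
$- R = \left(-1\right) \frac{4641}{5} = - \frac{4641}{5}$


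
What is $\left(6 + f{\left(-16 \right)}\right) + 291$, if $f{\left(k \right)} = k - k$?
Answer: $297$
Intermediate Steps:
$f{\left(k \right)} = 0$
$\left(6 + f{\left(-16 \right)}\right) + 291 = \left(6 + 0\right) + 291 = 6 + 291 = 297$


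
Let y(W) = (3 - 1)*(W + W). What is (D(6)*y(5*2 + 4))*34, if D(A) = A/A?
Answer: 1904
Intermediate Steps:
D(A) = 1
y(W) = 4*W (y(W) = 2*(2*W) = 4*W)
(D(6)*y(5*2 + 4))*34 = (1*(4*(5*2 + 4)))*34 = (1*(4*(10 + 4)))*34 = (1*(4*14))*34 = (1*56)*34 = 56*34 = 1904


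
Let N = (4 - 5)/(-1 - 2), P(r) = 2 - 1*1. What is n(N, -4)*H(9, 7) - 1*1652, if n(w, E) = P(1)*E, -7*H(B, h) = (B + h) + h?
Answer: -11472/7 ≈ -1638.9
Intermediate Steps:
P(r) = 1 (P(r) = 2 - 1 = 1)
H(B, h) = -2*h/7 - B/7 (H(B, h) = -((B + h) + h)/7 = -(B + 2*h)/7 = -2*h/7 - B/7)
N = 1/3 (N = -1/(-3) = -1*(-1/3) = 1/3 ≈ 0.33333)
n(w, E) = E (n(w, E) = 1*E = E)
n(N, -4)*H(9, 7) - 1*1652 = -4*(-2/7*7 - 1/7*9) - 1*1652 = -4*(-2 - 9/7) - 1652 = -4*(-23/7) - 1652 = 92/7 - 1652 = -11472/7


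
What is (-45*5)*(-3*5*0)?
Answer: 0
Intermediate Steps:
(-45*5)*(-3*5*0) = -(-3375)*0 = -225*0 = 0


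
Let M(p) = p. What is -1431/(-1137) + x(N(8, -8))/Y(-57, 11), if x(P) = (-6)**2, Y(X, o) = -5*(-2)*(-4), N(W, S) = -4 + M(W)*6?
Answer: 1359/3790 ≈ 0.35858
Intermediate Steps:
N(W, S) = -4 + 6*W (N(W, S) = -4 + W*6 = -4 + 6*W)
Y(X, o) = -40 (Y(X, o) = 10*(-4) = -40)
x(P) = 36
-1431/(-1137) + x(N(8, -8))/Y(-57, 11) = -1431/(-1137) + 36/(-40) = -1431*(-1/1137) + 36*(-1/40) = 477/379 - 9/10 = 1359/3790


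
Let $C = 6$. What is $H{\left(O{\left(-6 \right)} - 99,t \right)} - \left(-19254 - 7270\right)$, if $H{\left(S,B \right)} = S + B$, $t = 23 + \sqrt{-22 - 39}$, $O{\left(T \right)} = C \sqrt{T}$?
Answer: $26448 + i \sqrt{61} + 6 i \sqrt{6} \approx 26448.0 + 22.507 i$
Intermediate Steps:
$O{\left(T \right)} = 6 \sqrt{T}$
$t = 23 + i \sqrt{61}$ ($t = 23 + \sqrt{-61} = 23 + i \sqrt{61} \approx 23.0 + 7.8102 i$)
$H{\left(S,B \right)} = B + S$
$H{\left(O{\left(-6 \right)} - 99,t \right)} - \left(-19254 - 7270\right) = \left(\left(23 + i \sqrt{61}\right) - \left(99 - 6 \sqrt{-6}\right)\right) - \left(-19254 - 7270\right) = \left(\left(23 + i \sqrt{61}\right) - \left(99 - 6 i \sqrt{6}\right)\right) - -26524 = \left(\left(23 + i \sqrt{61}\right) - \left(99 - 6 i \sqrt{6}\right)\right) + 26524 = \left(-76 + i \sqrt{61} + 6 i \sqrt{6}\right) + 26524 = 26448 + i \sqrt{61} + 6 i \sqrt{6}$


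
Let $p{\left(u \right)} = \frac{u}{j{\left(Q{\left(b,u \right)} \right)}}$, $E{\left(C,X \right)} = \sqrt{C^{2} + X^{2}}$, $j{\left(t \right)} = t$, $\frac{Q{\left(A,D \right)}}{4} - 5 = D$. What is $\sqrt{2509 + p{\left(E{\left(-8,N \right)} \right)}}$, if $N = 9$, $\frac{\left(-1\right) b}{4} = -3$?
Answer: $\frac{\sqrt{50180 + 10037 \sqrt{145}}}{2 \sqrt{5 + \sqrt{145}}} \approx 50.092$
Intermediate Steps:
$b = 12$ ($b = \left(-4\right) \left(-3\right) = 12$)
$Q{\left(A,D \right)} = 20 + 4 D$
$p{\left(u \right)} = \frac{u}{20 + 4 u}$
$\sqrt{2509 + p{\left(E{\left(-8,N \right)} \right)}} = \sqrt{2509 + \frac{\sqrt{\left(-8\right)^{2} + 9^{2}}}{4 \left(5 + \sqrt{\left(-8\right)^{2} + 9^{2}}\right)}} = \sqrt{2509 + \frac{\sqrt{64 + 81}}{4 \left(5 + \sqrt{64 + 81}\right)}} = \sqrt{2509 + \frac{\sqrt{145}}{4 \left(5 + \sqrt{145}\right)}}$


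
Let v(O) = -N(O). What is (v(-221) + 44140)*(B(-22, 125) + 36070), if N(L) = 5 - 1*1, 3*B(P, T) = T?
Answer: 1593824520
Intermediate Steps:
B(P, T) = T/3
N(L) = 4 (N(L) = 5 - 1 = 4)
v(O) = -4 (v(O) = -1*4 = -4)
(v(-221) + 44140)*(B(-22, 125) + 36070) = (-4 + 44140)*((⅓)*125 + 36070) = 44136*(125/3 + 36070) = 44136*(108335/3) = 1593824520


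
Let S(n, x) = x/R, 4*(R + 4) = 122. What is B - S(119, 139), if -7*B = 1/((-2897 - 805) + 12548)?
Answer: -17214369/3281866 ≈ -5.2453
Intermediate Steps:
R = 53/2 (R = -4 + (1/4)*122 = -4 + 61/2 = 53/2 ≈ 26.500)
S(n, x) = 2*x/53 (S(n, x) = x/(53/2) = x*(2/53) = 2*x/53)
B = -1/61922 (B = -1/(7*((-2897 - 805) + 12548)) = -1/(7*(-3702 + 12548)) = -1/7/8846 = -1/7*1/8846 = -1/61922 ≈ -1.6149e-5)
B - S(119, 139) = -1/61922 - 2*139/53 = -1/61922 - 1*278/53 = -1/61922 - 278/53 = -17214369/3281866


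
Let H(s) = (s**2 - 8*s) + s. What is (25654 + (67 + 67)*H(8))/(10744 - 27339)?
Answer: -26726/16595 ≈ -1.6105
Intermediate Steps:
H(s) = s**2 - 7*s
(25654 + (67 + 67)*H(8))/(10744 - 27339) = (25654 + (67 + 67)*(8*(-7 + 8)))/(10744 - 27339) = (25654 + 134*(8*1))/(-16595) = (25654 + 134*8)*(-1/16595) = (25654 + 1072)*(-1/16595) = 26726*(-1/16595) = -26726/16595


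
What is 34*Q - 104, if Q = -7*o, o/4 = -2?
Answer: 1800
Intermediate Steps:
o = -8 (o = 4*(-2) = -8)
Q = 56 (Q = -7*(-8) = 56)
34*Q - 104 = 34*56 - 104 = 1904 - 104 = 1800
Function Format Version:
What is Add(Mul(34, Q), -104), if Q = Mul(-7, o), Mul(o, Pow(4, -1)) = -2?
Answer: 1800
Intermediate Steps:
o = -8 (o = Mul(4, -2) = -8)
Q = 56 (Q = Mul(-7, -8) = 56)
Add(Mul(34, Q), -104) = Add(Mul(34, 56), -104) = Add(1904, -104) = 1800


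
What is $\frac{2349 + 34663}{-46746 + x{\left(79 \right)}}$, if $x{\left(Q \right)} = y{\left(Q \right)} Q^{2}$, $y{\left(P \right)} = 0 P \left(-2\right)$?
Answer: $- \frac{18506}{23373} \approx -0.79177$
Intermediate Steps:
$y{\left(P \right)} = 0$ ($y{\left(P \right)} = 0 \left(-2\right) = 0$)
$x{\left(Q \right)} = 0$ ($x{\left(Q \right)} = 0 Q^{2} = 0$)
$\frac{2349 + 34663}{-46746 + x{\left(79 \right)}} = \frac{2349 + 34663}{-46746 + 0} = \frac{37012}{-46746} = 37012 \left(- \frac{1}{46746}\right) = - \frac{18506}{23373}$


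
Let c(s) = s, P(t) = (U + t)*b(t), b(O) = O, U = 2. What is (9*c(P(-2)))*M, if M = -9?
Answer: 0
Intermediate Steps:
P(t) = t*(2 + t) (P(t) = (2 + t)*t = t*(2 + t))
(9*c(P(-2)))*M = (9*(-2*(2 - 2)))*(-9) = (9*(-2*0))*(-9) = (9*0)*(-9) = 0*(-9) = 0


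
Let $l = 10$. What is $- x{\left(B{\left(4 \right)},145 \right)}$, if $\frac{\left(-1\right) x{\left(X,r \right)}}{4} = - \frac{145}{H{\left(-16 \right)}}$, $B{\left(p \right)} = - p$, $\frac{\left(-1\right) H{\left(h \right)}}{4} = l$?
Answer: $\frac{29}{2} \approx 14.5$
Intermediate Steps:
$H{\left(h \right)} = -40$ ($H{\left(h \right)} = \left(-4\right) 10 = -40$)
$x{\left(X,r \right)} = - \frac{29}{2}$ ($x{\left(X,r \right)} = - 4 \left(- \frac{145}{-40}\right) = - 4 \left(\left(-145\right) \left(- \frac{1}{40}\right)\right) = \left(-4\right) \frac{29}{8} = - \frac{29}{2}$)
$- x{\left(B{\left(4 \right)},145 \right)} = \left(-1\right) \left(- \frac{29}{2}\right) = \frac{29}{2}$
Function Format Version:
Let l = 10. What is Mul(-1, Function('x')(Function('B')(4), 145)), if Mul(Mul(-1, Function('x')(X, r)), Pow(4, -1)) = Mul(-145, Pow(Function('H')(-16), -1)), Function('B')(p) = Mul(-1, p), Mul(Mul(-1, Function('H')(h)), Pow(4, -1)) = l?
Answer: Rational(29, 2) ≈ 14.500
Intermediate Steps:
Function('H')(h) = -40 (Function('H')(h) = Mul(-4, 10) = -40)
Function('x')(X, r) = Rational(-29, 2) (Function('x')(X, r) = Mul(-4, Mul(-145, Pow(-40, -1))) = Mul(-4, Mul(-145, Rational(-1, 40))) = Mul(-4, Rational(29, 8)) = Rational(-29, 2))
Mul(-1, Function('x')(Function('B')(4), 145)) = Mul(-1, Rational(-29, 2)) = Rational(29, 2)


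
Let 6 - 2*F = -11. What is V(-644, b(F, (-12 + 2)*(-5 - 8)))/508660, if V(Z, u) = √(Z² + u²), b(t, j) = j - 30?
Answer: √26546/127165 ≈ 0.0012812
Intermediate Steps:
F = 17/2 (F = 3 - ½*(-11) = 3 + 11/2 = 17/2 ≈ 8.5000)
b(t, j) = -30 + j
V(-644, b(F, (-12 + 2)*(-5 - 8)))/508660 = √((-644)² + (-30 + (-12 + 2)*(-5 - 8))²)/508660 = √(414736 + (-30 - 10*(-13))²)*(1/508660) = √(414736 + (-30 + 130)²)*(1/508660) = √(414736 + 100²)*(1/508660) = √(414736 + 10000)*(1/508660) = √424736*(1/508660) = (4*√26546)*(1/508660) = √26546/127165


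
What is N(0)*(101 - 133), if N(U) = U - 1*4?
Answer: 128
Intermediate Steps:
N(U) = -4 + U (N(U) = U - 4 = -4 + U)
N(0)*(101 - 133) = (-4 + 0)*(101 - 133) = -4*(-32) = 128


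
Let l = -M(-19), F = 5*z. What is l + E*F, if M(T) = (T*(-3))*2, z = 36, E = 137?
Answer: 24546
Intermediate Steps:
F = 180 (F = 5*36 = 180)
M(T) = -6*T (M(T) = -3*T*2 = -6*T)
l = -114 (l = -(-6)*(-19) = -1*114 = -114)
l + E*F = -114 + 137*180 = -114 + 24660 = 24546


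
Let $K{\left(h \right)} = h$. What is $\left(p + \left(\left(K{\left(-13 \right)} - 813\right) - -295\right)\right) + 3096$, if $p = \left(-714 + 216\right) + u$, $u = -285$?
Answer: $1782$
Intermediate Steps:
$p = -783$ ($p = \left(-714 + 216\right) - 285 = -498 - 285 = -783$)
$\left(p + \left(\left(K{\left(-13 \right)} - 813\right) - -295\right)\right) + 3096 = \left(-783 - 531\right) + 3096 = -1314 + 3096 = 1782$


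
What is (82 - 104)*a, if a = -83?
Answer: 1826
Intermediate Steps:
(82 - 104)*a = (82 - 104)*(-83) = -22*(-83) = 1826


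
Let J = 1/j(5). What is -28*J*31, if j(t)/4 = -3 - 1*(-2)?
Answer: 217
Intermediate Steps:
j(t) = -4 (j(t) = 4*(-3 - 1*(-2)) = 4*(-3 + 2) = 4*(-1) = -4)
J = -1/4 (J = 1/(-4) = -1/4 ≈ -0.25000)
-28*J*31 = -28*(-1/4)*31 = 7*31 = 217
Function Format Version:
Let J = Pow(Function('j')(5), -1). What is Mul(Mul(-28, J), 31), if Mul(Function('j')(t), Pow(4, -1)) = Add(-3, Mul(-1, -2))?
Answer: 217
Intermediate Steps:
Function('j')(t) = -4 (Function('j')(t) = Mul(4, Add(-3, Mul(-1, -2))) = Mul(4, Add(-3, 2)) = Mul(4, -1) = -4)
J = Rational(-1, 4) (J = Pow(-4, -1) = Rational(-1, 4) ≈ -0.25000)
Mul(Mul(-28, J), 31) = Mul(Mul(-28, Rational(-1, 4)), 31) = Mul(7, 31) = 217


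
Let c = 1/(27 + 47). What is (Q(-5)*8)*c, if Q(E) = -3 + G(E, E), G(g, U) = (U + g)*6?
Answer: -252/37 ≈ -6.8108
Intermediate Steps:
G(g, U) = 6*U + 6*g
c = 1/74 ≈ 0.013514
Q(E) = -3 + 12*E (Q(E) = -3 + (6*E + 6*E) = -3 + 12*E)
(Q(-5)*8)*c = ((-3 + 12*(-5))*8)*(1/74) = ((-3 - 60)*8)*(1/74) = -63*8*(1/74) = -504*1/74 = -252/37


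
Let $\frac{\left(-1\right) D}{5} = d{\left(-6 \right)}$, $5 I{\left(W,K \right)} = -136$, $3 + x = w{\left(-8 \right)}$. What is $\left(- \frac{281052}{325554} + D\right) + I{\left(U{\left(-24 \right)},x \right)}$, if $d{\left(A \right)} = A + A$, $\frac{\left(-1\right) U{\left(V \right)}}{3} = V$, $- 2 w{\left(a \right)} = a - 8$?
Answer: $\frac{8664266}{271295} \approx 31.937$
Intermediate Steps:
$w{\left(a \right)} = 4 - \frac{a}{2}$ ($w{\left(a \right)} = - \frac{a - 8}{2} = - \frac{-8 + a}{2} = 4 - \frac{a}{2}$)
$U{\left(V \right)} = - 3 V$
$d{\left(A \right)} = 2 A$
$x = 5$ ($x = -3 + \left(4 - -4\right) = -3 + \left(4 + 4\right) = -3 + 8 = 5$)
$I{\left(W,K \right)} = - \frac{136}{5}$ ($I{\left(W,K \right)} = \frac{1}{5} \left(-136\right) = - \frac{136}{5}$)
$D = 60$ ($D = - 5 \cdot 2 \left(-6\right) = \left(-5\right) \left(-12\right) = 60$)
$\left(- \frac{281052}{325554} + D\right) + I{\left(U{\left(-24 \right)},x \right)} = \left(- \frac{281052}{325554} + 60\right) - \frac{136}{5} = \left(\left(-281052\right) \frac{1}{325554} + 60\right) - \frac{136}{5} = \left(- \frac{46842}{54259} + 60\right) - \frac{136}{5} = \frac{3208698}{54259} - \frac{136}{5} = \frac{8664266}{271295}$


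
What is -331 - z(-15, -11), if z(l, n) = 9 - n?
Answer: -351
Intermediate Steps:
-331 - z(-15, -11) = -331 - (9 - 1*(-11)) = -331 - (9 + 11) = -331 - 1*20 = -331 - 20 = -351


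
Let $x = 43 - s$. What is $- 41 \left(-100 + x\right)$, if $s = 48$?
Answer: $4305$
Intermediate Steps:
$x = -5$ ($x = 43 - 48 = -5$)
$- 41 \left(-100 + x\right) = - 41 \left(-100 - 5\right) = \left(-41\right) \left(-105\right) = 4305$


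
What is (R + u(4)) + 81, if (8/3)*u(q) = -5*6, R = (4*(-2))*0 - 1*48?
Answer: 87/4 ≈ 21.750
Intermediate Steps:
R = -48 (R = -8*0 - 48 = 0 - 48 = -48)
u(q) = -45/4 (u(q) = 3*(-5*6)/8 = (3/8)*(-30) = -45/4)
(R + u(4)) + 81 = (-48 - 45/4) + 81 = -237/4 + 81 = 87/4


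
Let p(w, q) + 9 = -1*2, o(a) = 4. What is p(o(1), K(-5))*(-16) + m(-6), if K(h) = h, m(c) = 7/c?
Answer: 1049/6 ≈ 174.83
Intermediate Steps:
p(w, q) = -11 (p(w, q) = -9 - 1*2 = -9 - 2 = -11)
p(o(1), K(-5))*(-16) + m(-6) = -11*(-16) + 7/(-6) = 176 + 7*(-⅙) = 176 - 7/6 = 1049/6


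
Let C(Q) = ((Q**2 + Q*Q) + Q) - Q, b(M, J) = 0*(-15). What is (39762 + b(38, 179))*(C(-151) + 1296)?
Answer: 1864758276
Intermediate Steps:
b(M, J) = 0
C(Q) = 2*Q**2 (C(Q) = ((Q**2 + Q**2) + Q) - Q = (2*Q**2 + Q) - Q = (Q + 2*Q**2) - Q = 2*Q**2)
(39762 + b(38, 179))*(C(-151) + 1296) = (39762 + 0)*(2*(-151)**2 + 1296) = 39762*(2*22801 + 1296) = 39762*(45602 + 1296) = 39762*46898 = 1864758276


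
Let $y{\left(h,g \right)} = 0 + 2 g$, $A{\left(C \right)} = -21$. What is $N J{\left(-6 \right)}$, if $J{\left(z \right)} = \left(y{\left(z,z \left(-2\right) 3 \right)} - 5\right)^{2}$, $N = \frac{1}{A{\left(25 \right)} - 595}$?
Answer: $- \frac{4489}{616} \approx -7.2873$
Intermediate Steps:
$y{\left(h,g \right)} = 2 g$
$N = - \frac{1}{616}$ ($N = \frac{1}{-21 - 595} = \frac{1}{-616} = - \frac{1}{616} \approx -0.0016234$)
$J{\left(z \right)} = \left(-5 - 12 z\right)^{2}$ ($J{\left(z \right)} = \left(2 z \left(-2\right) 3 - 5\right)^{2} = \left(2 - 2 z 3 - 5\right)^{2} = \left(2 \left(- 6 z\right) - 5\right)^{2} = \left(- 12 z - 5\right)^{2} = \left(-5 - 12 z\right)^{2}$)
$N J{\left(-6 \right)} = - \frac{\left(5 + 12 \left(-6\right)\right)^{2}}{616} = - \frac{\left(5 - 72\right)^{2}}{616} = - \frac{\left(-67\right)^{2}}{616} = \left(- \frac{1}{616}\right) 4489 = - \frac{4489}{616}$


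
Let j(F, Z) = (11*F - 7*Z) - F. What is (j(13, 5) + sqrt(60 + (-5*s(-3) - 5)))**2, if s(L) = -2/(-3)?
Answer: (285 + sqrt(465))**2/9 ≈ 10442.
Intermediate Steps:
s(L) = 2/3 (s(L) = -2*(-1/3) = 2/3)
j(F, Z) = -7*Z + 10*F (j(F, Z) = (-7*Z + 11*F) - F = -7*Z + 10*F)
(j(13, 5) + sqrt(60 + (-5*s(-3) - 5)))**2 = ((-7*5 + 10*13) + sqrt(60 + (-5*2/3 - 5)))**2 = ((-35 + 130) + sqrt(60 + (-10/3 - 5)))**2 = (95 + sqrt(60 - 25/3))**2 = (95 + sqrt(155/3))**2 = (95 + sqrt(465)/3)**2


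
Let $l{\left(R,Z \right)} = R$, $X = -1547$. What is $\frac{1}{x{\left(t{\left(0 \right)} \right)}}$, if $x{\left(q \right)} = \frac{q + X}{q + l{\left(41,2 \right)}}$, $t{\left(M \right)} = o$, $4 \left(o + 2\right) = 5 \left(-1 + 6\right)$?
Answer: $- \frac{181}{6171} \approx -0.029331$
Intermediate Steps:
$o = \frac{17}{4}$ ($o = -2 + \frac{5 \left(-1 + 6\right)}{4} = -2 + \frac{5 \cdot 5}{4} = -2 + \frac{1}{4} \cdot 25 = -2 + \frac{25}{4} = \frac{17}{4} \approx 4.25$)
$t{\left(M \right)} = \frac{17}{4}$
$x{\left(q \right)} = \frac{-1547 + q}{41 + q}$ ($x{\left(q \right)} = \frac{q - 1547}{q + 41} = \frac{-1547 + q}{41 + q}$)
$\frac{1}{x{\left(t{\left(0 \right)} \right)}} = \frac{1}{\frac{1}{41 + \frac{17}{4}} \left(-1547 + \frac{17}{4}\right)} = \frac{1}{\frac{1}{\frac{181}{4}} \left(- \frac{6171}{4}\right)} = \frac{1}{\frac{4}{181} \left(- \frac{6171}{4}\right)} = \frac{1}{- \frac{6171}{181}} = - \frac{181}{6171}$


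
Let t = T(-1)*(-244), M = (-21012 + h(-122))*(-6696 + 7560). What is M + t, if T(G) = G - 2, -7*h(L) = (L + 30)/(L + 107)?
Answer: -635403756/35 ≈ -1.8154e+7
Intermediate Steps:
h(L) = -(30 + L)/(7*(107 + L)) (h(L) = -(L + 30)/(7*(L + 107)) = -(30 + L)/(7*(107 + L)))
T(G) = -2 + G
M = -635429376/35 (M = (-21012 + (-30 - 1*(-122))/(7*(107 - 122)))*(-6696 + 7560) = (-21012 + (1/7)*(-30 + 122)/(-15))*864 = (-21012 + (1/7)*(-1/15)*92)*864 = (-21012 - 92/105)*864 = -2206352/105*864 = -635429376/35 ≈ -1.8155e+7)
t = 732 (t = (-2 - 1)*(-244) = -3*(-244) = 732)
M + t = -635429376/35 + 732 = -635403756/35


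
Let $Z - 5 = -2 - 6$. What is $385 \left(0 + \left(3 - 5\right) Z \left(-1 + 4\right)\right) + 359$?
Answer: $7289$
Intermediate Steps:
$Z = -3$ ($Z = 5 - 8 = -3$)
$385 \left(0 + \left(3 - 5\right) Z \left(-1 + 4\right)\right) + 359 = 385 \left(0 + \left(3 - 5\right) \left(-3\right) \left(-1 + 4\right)\right) + 359 = 385 \left(0 + \left(-2\right) \left(-3\right) 3\right) + 359 = 385 \left(0 + 6 \cdot 3\right) + 359 = 385 \left(0 + 18\right) + 359 = 385 \cdot 18 + 359 = 6930 + 359 = 7289$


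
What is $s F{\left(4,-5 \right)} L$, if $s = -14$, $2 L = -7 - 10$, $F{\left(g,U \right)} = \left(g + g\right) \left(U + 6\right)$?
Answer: $952$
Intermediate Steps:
$F{\left(g,U \right)} = 2 g \left(6 + U\right)$
$L = - \frac{17}{2}$ ($L = \frac{-7 - 10}{2} = \frac{1}{2} \left(-17\right) = - \frac{17}{2} \approx -8.5$)
$s F{\left(4,-5 \right)} L = - 14 \cdot 2 \cdot 4 \left(6 - 5\right) \left(- \frac{17}{2}\right) = - 14 \cdot 2 \cdot 4 \cdot 1 \left(- \frac{17}{2}\right) = \left(-14\right) 8 \left(- \frac{17}{2}\right) = \left(-112\right) \left(- \frac{17}{2}\right) = 952$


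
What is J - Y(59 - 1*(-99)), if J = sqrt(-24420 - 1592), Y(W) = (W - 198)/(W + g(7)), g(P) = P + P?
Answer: 10/43 + 2*I*sqrt(6503) ≈ 0.23256 + 161.28*I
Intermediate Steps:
g(P) = 2*P
Y(W) = (-198 + W)/(14 + W) (Y(W) = (W - 198)/(W + 2*7) = (-198 + W)/(W + 14) = (-198 + W)/(14 + W))
J = 2*I*sqrt(6503) (J = sqrt(-26012) = 2*I*sqrt(6503) ≈ 161.28*I)
J - Y(59 - 1*(-99)) = 2*I*sqrt(6503) - (-198 + (59 - 1*(-99)))/(14 + (59 - 1*(-99))) = 2*I*sqrt(6503) - (-198 + (59 + 99))/(14 + (59 + 99)) = 2*I*sqrt(6503) - (-198 + 158)/(14 + 158) = 2*I*sqrt(6503) - (-40)/172 = 2*I*sqrt(6503) - 1*(-10/43) = 2*I*sqrt(6503) + 10/43 = 10/43 + 2*I*sqrt(6503)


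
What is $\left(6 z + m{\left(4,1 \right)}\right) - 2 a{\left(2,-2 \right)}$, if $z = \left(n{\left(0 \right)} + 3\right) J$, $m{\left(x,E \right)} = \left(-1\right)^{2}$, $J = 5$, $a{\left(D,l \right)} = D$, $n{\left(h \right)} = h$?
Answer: $87$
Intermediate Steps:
$m{\left(x,E \right)} = 1$
$z = 15$ ($z = \left(0 + 3\right) 5 = 3 \cdot 5 = 15$)
$\left(6 z + m{\left(4,1 \right)}\right) - 2 a{\left(2,-2 \right)} = \left(6 \cdot 15 + 1\right) - 4 = \left(90 + 1\right) - 4 = 91 - 4 = 87$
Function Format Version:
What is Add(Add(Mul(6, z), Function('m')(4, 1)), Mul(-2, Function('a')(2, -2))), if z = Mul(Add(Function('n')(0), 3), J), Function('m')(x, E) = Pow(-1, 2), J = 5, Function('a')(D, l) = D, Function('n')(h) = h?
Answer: 87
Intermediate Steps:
Function('m')(x, E) = 1
z = 15 (z = Mul(Add(0, 3), 5) = Mul(3, 5) = 15)
Add(Add(Mul(6, z), Function('m')(4, 1)), Mul(-2, Function('a')(2, -2))) = Add(Add(Mul(6, 15), 1), Mul(-2, 2)) = Add(Add(90, 1), -4) = Add(91, -4) = 87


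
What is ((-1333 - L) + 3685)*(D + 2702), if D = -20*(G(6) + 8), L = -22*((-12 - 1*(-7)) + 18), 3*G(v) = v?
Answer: 6600276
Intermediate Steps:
G(v) = v/3
L = -286 (L = -22*((-12 + 7) + 18) = -22*(-5 + 18) = -22*13 = -286)
D = -200 (D = -20*((⅓)*6 + 8) = -20*(2 + 8) = -20*10 = -200)
((-1333 - L) + 3685)*(D + 2702) = ((-1333 - 1*(-286)) + 3685)*(-200 + 2702) = ((-1333 + 286) + 3685)*2502 = (-1047 + 3685)*2502 = 2638*2502 = 6600276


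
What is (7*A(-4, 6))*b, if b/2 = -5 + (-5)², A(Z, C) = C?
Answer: 1680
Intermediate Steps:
b = 40 (b = 2*(-5 + (-5)²) = 2*(-5 + 25) = 2*20 = 40)
(7*A(-4, 6))*b = (7*6)*40 = 42*40 = 1680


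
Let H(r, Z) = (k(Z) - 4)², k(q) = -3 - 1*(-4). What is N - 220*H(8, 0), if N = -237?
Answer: -2217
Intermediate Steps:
k(q) = 1 (k(q) = -3 + 4 = 1)
H(r, Z) = 9 (H(r, Z) = (1 - 4)² = (-3)² = 9)
N - 220*H(8, 0) = -237 - 220*9 = -237 - 1980 = -2217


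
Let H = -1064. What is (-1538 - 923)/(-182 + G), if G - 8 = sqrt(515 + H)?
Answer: 142738/10275 + 2461*I*sqrt(61)/10275 ≈ 13.892 + 1.8707*I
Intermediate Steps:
G = 8 + 3*I*sqrt(61) (G = 8 + sqrt(515 - 1064) = 8 + sqrt(-549) = 8 + 3*I*sqrt(61) ≈ 8.0 + 23.431*I)
(-1538 - 923)/(-182 + G) = (-1538 - 923)/(-182 + (8 + 3*I*sqrt(61))) = -2461/(-174 + 3*I*sqrt(61))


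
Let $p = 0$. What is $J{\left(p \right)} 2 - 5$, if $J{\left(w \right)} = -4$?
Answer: $-13$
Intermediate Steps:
$J{\left(p \right)} 2 - 5 = \left(-4\right) 2 - 5 = -8 - 5 = -13$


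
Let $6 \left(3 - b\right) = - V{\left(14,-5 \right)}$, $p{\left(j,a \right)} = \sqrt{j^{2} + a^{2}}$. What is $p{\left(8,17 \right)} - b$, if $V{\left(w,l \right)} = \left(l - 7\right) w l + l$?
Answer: $- \frac{853}{6} + \sqrt{353} \approx -123.38$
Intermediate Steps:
$p{\left(j,a \right)} = \sqrt{a^{2} + j^{2}}$
$V{\left(w,l \right)} = l + l w \left(-7 + l\right)$ ($V{\left(w,l \right)} = \left(l - 7\right) w l + l = \left(-7 + l\right) w l + l = w \left(-7 + l\right) l + l = l w \left(-7 + l\right) + l = l + l w \left(-7 + l\right)$)
$b = \frac{853}{6}$ ($b = 3 - \frac{\left(-1\right) \left(- 5 \left(1 - 98 - 70\right)\right)}{6} = 3 - \frac{\left(-1\right) \left(\left(-5\right) \left(-167\right)\right)}{6} = 3 - \frac{\left(-1\right) 835}{6} = 3 - - \frac{835}{6} = 3 + \frac{835}{6} = \frac{853}{6} \approx 142.17$)
$p{\left(8,17 \right)} - b = \sqrt{17^{2} + 8^{2}} - \frac{853}{6} = \sqrt{289 + 64} - \frac{853}{6} = \sqrt{353} - \frac{853}{6} = - \frac{853}{6} + \sqrt{353}$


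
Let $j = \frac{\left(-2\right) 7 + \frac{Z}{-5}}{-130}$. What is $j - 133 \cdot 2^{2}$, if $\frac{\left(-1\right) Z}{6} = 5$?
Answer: $- \frac{34576}{65} \approx -531.94$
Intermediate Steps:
$Z = -30$ ($Z = \left(-6\right) 5 = -30$)
$j = \frac{4}{65}$ ($j = \frac{\left(-2\right) 7 - \frac{30}{-5}}{-130} = \left(-14 - -6\right) \left(- \frac{1}{130}\right) = \left(-14 + 6\right) \left(- \frac{1}{130}\right) = \left(-8\right) \left(- \frac{1}{130}\right) = \frac{4}{65} \approx 0.061538$)
$j - 133 \cdot 2^{2} = \frac{4}{65} - 133 \cdot 2^{2} = \frac{4}{65} - 532 = - \frac{34576}{65}$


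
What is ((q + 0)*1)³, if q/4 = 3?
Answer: 1728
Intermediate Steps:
q = 12 (q = 4*3 = 12)
((q + 0)*1)³ = ((12 + 0)*1)³ = (12*1)³ = 12³ = 1728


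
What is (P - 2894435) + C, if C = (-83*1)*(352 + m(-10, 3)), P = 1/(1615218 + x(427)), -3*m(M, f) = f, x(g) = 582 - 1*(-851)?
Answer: -4726389130767/1616651 ≈ -2.9236e+6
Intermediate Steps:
x(g) = 1433 (x(g) = 582 + 851 = 1433)
m(M, f) = -f/3
P = 1/1616651 (P = 1/(1615218 + 1433) = 1/1616651 ≈ 6.1856e-7)
C = -29133 (C = (-83*1)*(352 - ⅓*3) = -83*(352 - 1) = -83*351 = -29133)
(P - 2894435) + C = (1/1616651 - 2894435) - 29133 = -4679291237184/1616651 - 29133 = -4726389130767/1616651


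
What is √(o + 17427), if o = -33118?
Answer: I*√15691 ≈ 125.26*I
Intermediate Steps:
√(o + 17427) = √(-33118 + 17427) = √(-15691) = I*√15691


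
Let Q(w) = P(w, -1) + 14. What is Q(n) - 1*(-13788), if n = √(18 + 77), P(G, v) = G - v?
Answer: 13803 + √95 ≈ 13813.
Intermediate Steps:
n = √95 ≈ 9.7468
Q(w) = 15 + w (Q(w) = (w - 1*(-1)) + 14 = (w + 1) + 14 = (1 + w) + 14 = 15 + w)
Q(n) - 1*(-13788) = (15 + √95) - 1*(-13788) = (15 + √95) + 13788 = 13803 + √95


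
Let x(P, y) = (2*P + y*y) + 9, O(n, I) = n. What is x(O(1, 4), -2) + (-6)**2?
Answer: 51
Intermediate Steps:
x(P, y) = 9 + y**2 + 2*P (x(P, y) = (2*P + y**2) + 9 = (y**2 + 2*P) + 9 = 9 + y**2 + 2*P)
x(O(1, 4), -2) + (-6)**2 = (9 + (-2)**2 + 2*1) + (-6)**2 = (9 + 4 + 2) + 36 = 15 + 36 = 51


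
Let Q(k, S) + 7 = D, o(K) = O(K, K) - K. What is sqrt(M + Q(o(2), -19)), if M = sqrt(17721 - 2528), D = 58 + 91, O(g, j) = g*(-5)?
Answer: sqrt(142 + sqrt(15193)) ≈ 16.287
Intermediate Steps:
O(g, j) = -5*g
D = 149
o(K) = -6*K (o(K) = -5*K - K = -6*K)
Q(k, S) = 142 (Q(k, S) = -7 + 149 = 142)
M = sqrt(15193) ≈ 123.26
sqrt(M + Q(o(2), -19)) = sqrt(sqrt(15193) + 142) = sqrt(142 + sqrt(15193))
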